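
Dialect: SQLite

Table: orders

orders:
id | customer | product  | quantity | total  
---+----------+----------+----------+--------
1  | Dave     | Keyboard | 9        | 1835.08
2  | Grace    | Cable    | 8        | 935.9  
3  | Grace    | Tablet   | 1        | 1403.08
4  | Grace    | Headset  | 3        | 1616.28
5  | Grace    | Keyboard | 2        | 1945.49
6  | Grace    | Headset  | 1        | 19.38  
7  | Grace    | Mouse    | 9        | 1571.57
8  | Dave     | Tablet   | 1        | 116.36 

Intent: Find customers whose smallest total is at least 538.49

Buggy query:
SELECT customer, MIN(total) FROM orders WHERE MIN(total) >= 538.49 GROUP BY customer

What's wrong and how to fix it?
Bug: MIN() in WHERE is a misuse of aggregate

Fix: Use HAVING for the per-group MIN condition

Corrected query:
SELECT customer, MIN(total) FROM orders GROUP BY customer HAVING MIN(total) >= 538.49

Result:
(no rows)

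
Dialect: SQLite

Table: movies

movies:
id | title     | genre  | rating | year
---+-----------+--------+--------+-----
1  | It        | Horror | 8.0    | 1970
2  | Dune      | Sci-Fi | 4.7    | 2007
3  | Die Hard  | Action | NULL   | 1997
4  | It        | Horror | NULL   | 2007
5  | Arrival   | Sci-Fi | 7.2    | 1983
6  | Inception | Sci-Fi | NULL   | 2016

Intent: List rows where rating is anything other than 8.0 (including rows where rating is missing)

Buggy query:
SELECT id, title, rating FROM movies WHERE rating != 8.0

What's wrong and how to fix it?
Bug: 'rating != 8.0' is unknown when rating is NULL, so NULL rows are silently excluded

Fix: Add an explicit OR rating IS NULL to include the missing-value rows

Corrected query:
SELECT id, title, rating FROM movies WHERE rating != 8.0 OR rating IS NULL

Result:
id | title     | rating
---+-----------+-------
2  | Dune      | 4.7   
3  | Die Hard  | NULL  
4  | It        | NULL  
5  | Arrival   | 7.2   
6  | Inception | NULL  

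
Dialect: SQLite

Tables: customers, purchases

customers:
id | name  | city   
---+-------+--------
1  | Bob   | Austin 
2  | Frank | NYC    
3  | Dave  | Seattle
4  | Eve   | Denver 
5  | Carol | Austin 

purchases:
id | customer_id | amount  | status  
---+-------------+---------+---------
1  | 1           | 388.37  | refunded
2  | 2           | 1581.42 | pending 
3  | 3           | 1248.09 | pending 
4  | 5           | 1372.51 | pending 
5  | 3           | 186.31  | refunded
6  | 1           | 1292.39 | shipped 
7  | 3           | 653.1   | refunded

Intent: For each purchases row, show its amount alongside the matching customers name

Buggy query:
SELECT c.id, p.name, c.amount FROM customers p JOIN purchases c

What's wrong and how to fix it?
Bug: Missing join condition: each purchases row is matched to all customers rows instead of just its own

Fix: Add ON c.customer_id = p.id to the JOIN

Corrected query:
SELECT c.id, p.name, c.amount FROM customers p JOIN purchases c ON c.customer_id = p.id

Result:
id | name  | amount 
---+-------+--------
1  | Bob   | 388.37 
2  | Frank | 1581.42
3  | Dave  | 1248.09
4  | Carol | 1372.51
5  | Dave  | 186.31 
6  | Bob   | 1292.39
7  | Dave  | 653.1  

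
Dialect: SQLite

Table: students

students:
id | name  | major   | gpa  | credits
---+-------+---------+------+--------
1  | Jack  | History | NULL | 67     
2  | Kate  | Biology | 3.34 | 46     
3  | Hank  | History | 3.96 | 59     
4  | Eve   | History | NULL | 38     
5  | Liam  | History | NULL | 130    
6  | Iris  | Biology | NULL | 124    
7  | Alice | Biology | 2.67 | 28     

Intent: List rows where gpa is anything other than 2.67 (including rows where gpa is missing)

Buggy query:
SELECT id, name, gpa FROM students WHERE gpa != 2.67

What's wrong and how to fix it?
Bug: Inequality against NULL is unknown, not true; rows with NULL are dropped

Fix: Handle NULL separately with IS NULL alongside the inequality

Corrected query:
SELECT id, name, gpa FROM students WHERE gpa != 2.67 OR gpa IS NULL

Result:
id | name | gpa 
---+------+-----
1  | Jack | NULL
2  | Kate | 3.34
3  | Hank | 3.96
4  | Eve  | NULL
5  | Liam | NULL
6  | Iris | NULL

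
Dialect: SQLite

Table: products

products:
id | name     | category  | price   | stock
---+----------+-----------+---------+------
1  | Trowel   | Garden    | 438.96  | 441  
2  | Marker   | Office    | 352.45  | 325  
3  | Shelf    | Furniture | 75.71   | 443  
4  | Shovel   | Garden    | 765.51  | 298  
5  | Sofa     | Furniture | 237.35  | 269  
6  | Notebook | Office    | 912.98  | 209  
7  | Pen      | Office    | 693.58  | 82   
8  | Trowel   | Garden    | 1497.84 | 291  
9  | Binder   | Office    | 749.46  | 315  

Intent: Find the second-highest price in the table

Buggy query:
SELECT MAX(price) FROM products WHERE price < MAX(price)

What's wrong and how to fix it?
Bug: MAX(price) on the right of the comparison is an aggregate-in-WHERE error

Fix: Compute the overall MAX in a subquery, then take MAX of rows below it

Corrected query:
SELECT MAX(price) FROM products WHERE price < (SELECT MAX(price) FROM products)

Result:
MAX(price)
----------
912.98    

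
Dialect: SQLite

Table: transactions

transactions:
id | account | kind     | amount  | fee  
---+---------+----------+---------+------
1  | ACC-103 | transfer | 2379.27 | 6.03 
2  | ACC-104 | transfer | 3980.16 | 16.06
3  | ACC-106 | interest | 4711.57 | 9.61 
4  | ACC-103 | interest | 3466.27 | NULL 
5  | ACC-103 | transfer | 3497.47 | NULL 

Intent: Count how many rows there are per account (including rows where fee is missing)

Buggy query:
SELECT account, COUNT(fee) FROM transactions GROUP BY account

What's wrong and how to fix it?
Bug: COUNT(column) counts non-NULL values only; rows with NULL fee aren't counted

Fix: Replace COUNT(fee) with COUNT(*)

Corrected query:
SELECT account, COUNT(*) FROM transactions GROUP BY account

Result:
account | COUNT(*)
--------+---------
ACC-103 | 3       
ACC-104 | 1       
ACC-106 | 1       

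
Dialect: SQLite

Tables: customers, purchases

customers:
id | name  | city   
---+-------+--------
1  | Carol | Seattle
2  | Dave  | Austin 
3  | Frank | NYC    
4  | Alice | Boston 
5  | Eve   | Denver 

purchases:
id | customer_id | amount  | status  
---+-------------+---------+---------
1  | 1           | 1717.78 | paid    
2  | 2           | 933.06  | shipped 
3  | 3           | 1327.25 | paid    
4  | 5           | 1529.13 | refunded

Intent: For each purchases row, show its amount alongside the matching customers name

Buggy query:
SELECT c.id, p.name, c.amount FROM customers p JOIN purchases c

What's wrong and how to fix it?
Bug: Missing join condition: each purchases row is matched to all customers rows instead of just its own

Fix: Add ON c.customer_id = p.id to the JOIN

Corrected query:
SELECT c.id, p.name, c.amount FROM customers p JOIN purchases c ON c.customer_id = p.id

Result:
id | name  | amount 
---+-------+--------
1  | Carol | 1717.78
2  | Dave  | 933.06 
3  | Frank | 1327.25
4  | Eve   | 1529.13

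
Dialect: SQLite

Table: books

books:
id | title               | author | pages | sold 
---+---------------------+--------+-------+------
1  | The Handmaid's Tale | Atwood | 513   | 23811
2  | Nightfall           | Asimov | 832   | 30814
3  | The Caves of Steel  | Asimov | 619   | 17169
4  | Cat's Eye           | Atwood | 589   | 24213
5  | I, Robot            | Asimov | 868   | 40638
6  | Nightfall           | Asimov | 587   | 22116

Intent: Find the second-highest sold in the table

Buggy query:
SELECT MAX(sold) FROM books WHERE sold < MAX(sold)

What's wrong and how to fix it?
Bug: MAX(sold) on the right of the comparison is an aggregate-in-WHERE error

Fix: Put the inner MAX in a scalar subquery

Corrected query:
SELECT MAX(sold) FROM books WHERE sold < (SELECT MAX(sold) FROM books)

Result:
MAX(sold)
---------
30814    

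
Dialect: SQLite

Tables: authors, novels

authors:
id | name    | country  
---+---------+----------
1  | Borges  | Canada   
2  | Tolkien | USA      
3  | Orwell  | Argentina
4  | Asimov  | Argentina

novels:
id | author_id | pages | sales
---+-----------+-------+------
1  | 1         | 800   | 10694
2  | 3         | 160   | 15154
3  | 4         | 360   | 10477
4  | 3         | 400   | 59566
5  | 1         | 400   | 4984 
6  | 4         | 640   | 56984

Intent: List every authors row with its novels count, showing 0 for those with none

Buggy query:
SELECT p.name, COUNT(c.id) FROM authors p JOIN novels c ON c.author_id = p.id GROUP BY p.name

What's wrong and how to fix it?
Bug: An inner join excludes parents with zero children

Fix: Switch to LEFT JOIN to retain unmatched parent rows

Corrected query:
SELECT p.name, COUNT(c.id) FROM authors p LEFT JOIN novels c ON c.author_id = p.id GROUP BY p.name

Result:
name    | COUNT(c.id)
--------+------------
Asimov  | 2          
Borges  | 2          
Orwell  | 2          
Tolkien | 0          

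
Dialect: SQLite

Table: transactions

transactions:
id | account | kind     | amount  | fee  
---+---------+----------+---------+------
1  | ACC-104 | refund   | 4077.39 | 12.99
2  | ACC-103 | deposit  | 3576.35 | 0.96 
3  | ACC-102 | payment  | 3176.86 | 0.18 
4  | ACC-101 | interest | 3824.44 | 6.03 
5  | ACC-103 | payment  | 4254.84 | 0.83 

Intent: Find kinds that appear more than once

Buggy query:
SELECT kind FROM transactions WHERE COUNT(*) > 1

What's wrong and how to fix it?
Bug: WHERE can't reference COUNT(*); aggregates are computed after WHERE

Fix: GROUP BY kind, then filter groups with HAVING COUNT(*) > 1

Corrected query:
SELECT kind FROM transactions GROUP BY kind HAVING COUNT(*) > 1

Result:
kind   
-------
payment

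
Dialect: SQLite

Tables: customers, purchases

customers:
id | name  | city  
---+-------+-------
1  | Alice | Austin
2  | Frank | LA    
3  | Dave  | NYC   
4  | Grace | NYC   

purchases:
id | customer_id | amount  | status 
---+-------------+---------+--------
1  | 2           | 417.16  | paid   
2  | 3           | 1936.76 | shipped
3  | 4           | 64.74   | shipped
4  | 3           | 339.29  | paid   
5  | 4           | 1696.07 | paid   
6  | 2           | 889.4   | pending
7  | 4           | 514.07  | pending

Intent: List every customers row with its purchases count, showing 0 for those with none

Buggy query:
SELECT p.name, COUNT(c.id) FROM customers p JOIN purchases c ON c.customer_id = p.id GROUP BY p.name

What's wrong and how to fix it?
Bug: An inner join excludes parents with zero children

Fix: Use LEFT JOIN so parents without children still appear (COUNT(c.id) gives 0)

Corrected query:
SELECT p.name, COUNT(c.id) FROM customers p LEFT JOIN purchases c ON c.customer_id = p.id GROUP BY p.name

Result:
name  | COUNT(c.id)
------+------------
Alice | 0          
Dave  | 2          
Frank | 2          
Grace | 3          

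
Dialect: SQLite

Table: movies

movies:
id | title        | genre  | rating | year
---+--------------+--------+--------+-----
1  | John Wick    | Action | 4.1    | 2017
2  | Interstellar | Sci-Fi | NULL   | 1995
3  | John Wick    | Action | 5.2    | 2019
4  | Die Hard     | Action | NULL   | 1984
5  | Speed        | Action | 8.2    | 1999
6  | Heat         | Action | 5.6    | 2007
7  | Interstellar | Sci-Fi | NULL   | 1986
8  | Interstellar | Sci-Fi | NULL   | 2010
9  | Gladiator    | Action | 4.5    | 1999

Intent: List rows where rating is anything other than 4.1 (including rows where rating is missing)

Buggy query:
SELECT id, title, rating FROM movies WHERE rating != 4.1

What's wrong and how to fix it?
Bug: Inequality against NULL is unknown, not true; rows with NULL are dropped

Fix: Handle NULL separately with IS NULL alongside the inequality

Corrected query:
SELECT id, title, rating FROM movies WHERE rating != 4.1 OR rating IS NULL

Result:
id | title        | rating
---+--------------+-------
2  | Interstellar | NULL  
3  | John Wick    | 5.2   
4  | Die Hard     | NULL  
5  | Speed        | 8.2   
6  | Heat         | 5.6   
7  | Interstellar | NULL  
8  | Interstellar | NULL  
9  | Gladiator    | 4.5   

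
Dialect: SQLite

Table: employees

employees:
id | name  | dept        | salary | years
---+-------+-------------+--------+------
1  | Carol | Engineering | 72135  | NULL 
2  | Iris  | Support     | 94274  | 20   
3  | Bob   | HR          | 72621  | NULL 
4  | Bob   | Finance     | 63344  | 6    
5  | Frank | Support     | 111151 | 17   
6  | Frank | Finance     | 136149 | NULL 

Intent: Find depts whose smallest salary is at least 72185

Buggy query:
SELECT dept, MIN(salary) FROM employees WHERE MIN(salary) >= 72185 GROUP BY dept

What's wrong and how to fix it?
Bug: Aggregates like MIN are computed per group after WHERE runs

Fix: Replace WHERE with HAVING after the GROUP BY

Corrected query:
SELECT dept, MIN(salary) FROM employees GROUP BY dept HAVING MIN(salary) >= 72185

Result:
dept    | MIN(salary)
--------+------------
HR      | 72621      
Support | 94274      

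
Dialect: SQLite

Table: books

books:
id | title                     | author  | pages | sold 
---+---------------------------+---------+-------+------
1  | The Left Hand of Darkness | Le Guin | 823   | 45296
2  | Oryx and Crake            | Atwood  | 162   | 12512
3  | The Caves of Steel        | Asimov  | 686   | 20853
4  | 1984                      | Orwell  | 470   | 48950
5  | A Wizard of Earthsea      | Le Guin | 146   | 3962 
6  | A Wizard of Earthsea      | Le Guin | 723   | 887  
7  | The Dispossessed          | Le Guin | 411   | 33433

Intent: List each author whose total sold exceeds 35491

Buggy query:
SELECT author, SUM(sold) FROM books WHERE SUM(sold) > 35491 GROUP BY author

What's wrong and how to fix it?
Bug: WHERE runs before GROUP BY, so aggregates aren't available there

Fix: Move the aggregate condition to a HAVING clause

Corrected query:
SELECT author, SUM(sold) FROM books GROUP BY author HAVING SUM(sold) > 35491

Result:
author  | SUM(sold)
--------+----------
Le Guin | 83578    
Orwell  | 48950    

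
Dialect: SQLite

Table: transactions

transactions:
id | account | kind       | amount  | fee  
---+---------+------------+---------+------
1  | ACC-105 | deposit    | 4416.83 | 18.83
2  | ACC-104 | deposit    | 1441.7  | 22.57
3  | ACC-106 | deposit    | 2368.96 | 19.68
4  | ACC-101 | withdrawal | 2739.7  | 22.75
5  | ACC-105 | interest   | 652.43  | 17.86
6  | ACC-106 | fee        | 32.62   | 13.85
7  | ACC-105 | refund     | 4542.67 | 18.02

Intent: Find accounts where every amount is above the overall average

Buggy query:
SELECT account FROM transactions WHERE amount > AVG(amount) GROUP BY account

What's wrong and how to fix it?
Bug: WHERE evaluates per row before aggregation, so AVG() is unavailable

Fix: Use a subquery for AVG and a HAVING MIN(...) filter so the condition holds for every row in the group

Corrected query:
SELECT account FROM transactions GROUP BY account HAVING MIN(amount) > (SELECT AVG(amount) FROM transactions)

Result:
account
-------
ACC-101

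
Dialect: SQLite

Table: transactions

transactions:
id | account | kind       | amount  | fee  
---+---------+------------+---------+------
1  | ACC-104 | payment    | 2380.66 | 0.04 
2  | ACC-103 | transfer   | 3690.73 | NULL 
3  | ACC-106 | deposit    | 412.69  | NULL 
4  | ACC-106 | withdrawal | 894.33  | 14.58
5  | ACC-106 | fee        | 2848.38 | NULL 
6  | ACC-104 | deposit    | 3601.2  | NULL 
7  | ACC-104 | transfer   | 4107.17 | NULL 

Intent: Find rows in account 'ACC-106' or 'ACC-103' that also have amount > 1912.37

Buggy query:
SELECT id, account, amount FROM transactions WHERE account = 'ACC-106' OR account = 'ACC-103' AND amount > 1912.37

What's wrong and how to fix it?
Bug: AND binds tighter than OR, so this parses as account = 'ACC-106' OR (account = 'ACC-103' AND amount > 1912.37)

Fix: Add parentheses around the OR so the AND applies to both alternatives

Corrected query:
SELECT id, account, amount FROM transactions WHERE (account = 'ACC-106' OR account = 'ACC-103') AND amount > 1912.37

Result:
id | account | amount 
---+---------+--------
2  | ACC-103 | 3690.73
5  | ACC-106 | 2848.38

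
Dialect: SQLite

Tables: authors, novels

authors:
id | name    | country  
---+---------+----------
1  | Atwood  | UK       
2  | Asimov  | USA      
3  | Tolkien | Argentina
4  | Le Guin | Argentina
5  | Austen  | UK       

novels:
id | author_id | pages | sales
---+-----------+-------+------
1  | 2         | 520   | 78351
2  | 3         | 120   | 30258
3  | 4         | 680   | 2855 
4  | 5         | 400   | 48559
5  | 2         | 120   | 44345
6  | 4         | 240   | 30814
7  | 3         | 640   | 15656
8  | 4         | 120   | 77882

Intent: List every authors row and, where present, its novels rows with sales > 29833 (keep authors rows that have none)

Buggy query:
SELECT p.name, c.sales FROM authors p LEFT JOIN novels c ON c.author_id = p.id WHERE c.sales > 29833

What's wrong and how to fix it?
Bug: A WHERE condition on the right-hand table after LEFT JOIN drops unmatched parents

Fix: Move the right-table condition into the ON clause so unmatched parents are kept

Corrected query:
SELECT p.name, c.sales FROM authors p LEFT JOIN novels c ON c.author_id = p.id AND c.sales > 29833

Result:
name    | sales
--------+------
Atwood  | NULL 
Asimov  | 44345
Asimov  | 78351
Tolkien | 30258
Le Guin | 30814
Le Guin | 77882
Austen  | 48559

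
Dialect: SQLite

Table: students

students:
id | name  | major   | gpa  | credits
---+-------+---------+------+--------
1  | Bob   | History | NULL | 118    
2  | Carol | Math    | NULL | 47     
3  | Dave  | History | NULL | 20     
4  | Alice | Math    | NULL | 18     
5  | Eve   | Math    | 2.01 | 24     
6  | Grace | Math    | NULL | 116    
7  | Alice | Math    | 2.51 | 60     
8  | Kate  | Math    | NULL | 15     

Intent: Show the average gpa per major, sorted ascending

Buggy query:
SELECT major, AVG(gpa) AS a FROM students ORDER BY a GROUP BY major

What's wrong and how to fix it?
Bug: GROUP BY must precede ORDER BY

Fix: Reorder: SELECT … FROM … GROUP BY … ORDER BY …

Corrected query:
SELECT major, AVG(gpa) AS a FROM students GROUP BY major ORDER BY a

Result:
major   | a   
--------+-----
History | NULL
Math    | 2.26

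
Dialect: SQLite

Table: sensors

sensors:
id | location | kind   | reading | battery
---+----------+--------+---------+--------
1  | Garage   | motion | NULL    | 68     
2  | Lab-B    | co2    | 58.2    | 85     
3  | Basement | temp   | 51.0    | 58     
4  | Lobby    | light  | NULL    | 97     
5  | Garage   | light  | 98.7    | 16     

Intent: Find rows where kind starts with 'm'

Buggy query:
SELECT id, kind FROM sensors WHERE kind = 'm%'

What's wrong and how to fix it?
Bug: '=' compares the literal string including the % character; pattern matching needs LIKE

Fix: Use LIKE for wildcard pattern matching

Corrected query:
SELECT id, kind FROM sensors WHERE kind LIKE 'm%'

Result:
id | kind  
---+-------
1  | motion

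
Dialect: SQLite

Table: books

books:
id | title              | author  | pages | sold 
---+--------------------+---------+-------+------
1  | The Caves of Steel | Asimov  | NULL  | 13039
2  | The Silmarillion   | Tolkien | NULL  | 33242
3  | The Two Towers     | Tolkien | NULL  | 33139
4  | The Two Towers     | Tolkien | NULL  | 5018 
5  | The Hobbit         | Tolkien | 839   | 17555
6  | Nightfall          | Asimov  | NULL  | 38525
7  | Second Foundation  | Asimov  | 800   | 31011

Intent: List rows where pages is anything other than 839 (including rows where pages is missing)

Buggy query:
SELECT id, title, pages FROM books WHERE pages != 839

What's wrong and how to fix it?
Bug: Inequality against NULL is unknown, not true; rows with NULL are dropped

Fix: Handle NULL separately with IS NULL alongside the inequality

Corrected query:
SELECT id, title, pages FROM books WHERE pages != 839 OR pages IS NULL

Result:
id | title              | pages
---+--------------------+------
1  | The Caves of Steel | NULL 
2  | The Silmarillion   | NULL 
3  | The Two Towers     | NULL 
4  | The Two Towers     | NULL 
6  | Nightfall          | NULL 
7  | Second Foundation  | 800  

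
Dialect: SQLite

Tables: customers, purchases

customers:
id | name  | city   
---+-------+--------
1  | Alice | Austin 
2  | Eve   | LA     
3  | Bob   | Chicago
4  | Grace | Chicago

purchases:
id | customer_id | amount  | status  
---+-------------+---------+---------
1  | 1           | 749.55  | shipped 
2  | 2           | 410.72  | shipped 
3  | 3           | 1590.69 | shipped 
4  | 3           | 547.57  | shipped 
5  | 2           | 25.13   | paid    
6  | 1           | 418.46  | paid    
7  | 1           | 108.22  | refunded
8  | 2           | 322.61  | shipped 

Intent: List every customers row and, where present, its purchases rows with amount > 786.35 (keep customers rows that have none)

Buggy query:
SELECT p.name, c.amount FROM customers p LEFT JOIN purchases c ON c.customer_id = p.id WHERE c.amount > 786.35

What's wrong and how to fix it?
Bug: Filtering c.amount in WHERE discards the NULL rows produced by LEFT JOIN, turning it into an inner join

Fix: Move the right-table condition into the ON clause so unmatched parents are kept

Corrected query:
SELECT p.name, c.amount FROM customers p LEFT JOIN purchases c ON c.customer_id = p.id AND c.amount > 786.35

Result:
name  | amount 
------+--------
Alice | NULL   
Eve   | NULL   
Bob   | 1590.69
Grace | NULL   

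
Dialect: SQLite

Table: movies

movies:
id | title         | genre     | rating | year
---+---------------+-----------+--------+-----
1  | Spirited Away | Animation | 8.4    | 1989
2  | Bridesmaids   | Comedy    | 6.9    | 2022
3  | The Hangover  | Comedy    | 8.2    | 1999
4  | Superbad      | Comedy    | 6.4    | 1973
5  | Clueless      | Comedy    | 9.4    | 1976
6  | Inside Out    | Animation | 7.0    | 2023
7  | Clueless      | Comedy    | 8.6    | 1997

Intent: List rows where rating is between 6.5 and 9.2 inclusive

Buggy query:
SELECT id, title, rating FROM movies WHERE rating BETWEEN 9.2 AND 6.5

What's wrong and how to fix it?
Bug: BETWEEN expects the lower bound first; with 9.2 AND 6.5 the range is empty

Fix: Swap the bounds so the smaller value comes first

Corrected query:
SELECT id, title, rating FROM movies WHERE rating BETWEEN 6.5 AND 9.2

Result:
id | title         | rating
---+---------------+-------
1  | Spirited Away | 8.4   
2  | Bridesmaids   | 6.9   
3  | The Hangover  | 8.2   
6  | Inside Out    | 7     
7  | Clueless      | 8.6   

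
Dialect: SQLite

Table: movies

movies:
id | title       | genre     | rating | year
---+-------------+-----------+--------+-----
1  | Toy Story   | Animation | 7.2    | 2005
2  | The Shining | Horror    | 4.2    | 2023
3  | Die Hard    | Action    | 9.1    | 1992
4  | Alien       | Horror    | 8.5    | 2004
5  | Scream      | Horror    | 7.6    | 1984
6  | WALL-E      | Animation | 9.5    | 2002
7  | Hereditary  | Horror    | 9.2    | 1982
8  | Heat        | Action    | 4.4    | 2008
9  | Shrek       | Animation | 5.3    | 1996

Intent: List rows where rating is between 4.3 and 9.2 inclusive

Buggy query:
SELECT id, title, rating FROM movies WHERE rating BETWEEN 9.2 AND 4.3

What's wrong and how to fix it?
Bug: The bounds are reversed; BETWEEN a AND b requires a <= b to match anything

Fix: Swap the bounds so the smaller value comes first

Corrected query:
SELECT id, title, rating FROM movies WHERE rating BETWEEN 4.3 AND 9.2

Result:
id | title      | rating
---+------------+-------
1  | Toy Story  | 7.2   
3  | Die Hard   | 9.1   
4  | Alien      | 8.5   
5  | Scream     | 7.6   
7  | Hereditary | 9.2   
8  | Heat       | 4.4   
9  | Shrek      | 5.3   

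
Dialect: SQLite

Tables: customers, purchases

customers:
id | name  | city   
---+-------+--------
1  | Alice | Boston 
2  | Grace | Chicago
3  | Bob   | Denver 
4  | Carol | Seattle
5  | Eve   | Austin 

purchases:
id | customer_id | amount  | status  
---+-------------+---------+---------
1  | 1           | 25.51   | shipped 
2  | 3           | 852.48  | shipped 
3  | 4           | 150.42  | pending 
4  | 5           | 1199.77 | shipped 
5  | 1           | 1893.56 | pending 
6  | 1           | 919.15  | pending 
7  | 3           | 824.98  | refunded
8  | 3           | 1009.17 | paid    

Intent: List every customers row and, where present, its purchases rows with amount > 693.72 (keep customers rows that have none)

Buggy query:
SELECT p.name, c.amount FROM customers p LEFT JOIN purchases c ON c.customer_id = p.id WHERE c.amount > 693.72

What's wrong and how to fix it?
Bug: Filtering c.amount in WHERE discards the NULL rows produced by LEFT JOIN, turning it into an inner join

Fix: Put 'c.amount > 693.72' in the JOIN's ON clause instead of WHERE

Corrected query:
SELECT p.name, c.amount FROM customers p LEFT JOIN purchases c ON c.customer_id = p.id AND c.amount > 693.72

Result:
name  | amount 
------+--------
Alice | 919.15 
Alice | 1893.56
Grace | NULL   
Bob   | 824.98 
Bob   | 852.48 
Bob   | 1009.17
Carol | NULL   
Eve   | 1199.77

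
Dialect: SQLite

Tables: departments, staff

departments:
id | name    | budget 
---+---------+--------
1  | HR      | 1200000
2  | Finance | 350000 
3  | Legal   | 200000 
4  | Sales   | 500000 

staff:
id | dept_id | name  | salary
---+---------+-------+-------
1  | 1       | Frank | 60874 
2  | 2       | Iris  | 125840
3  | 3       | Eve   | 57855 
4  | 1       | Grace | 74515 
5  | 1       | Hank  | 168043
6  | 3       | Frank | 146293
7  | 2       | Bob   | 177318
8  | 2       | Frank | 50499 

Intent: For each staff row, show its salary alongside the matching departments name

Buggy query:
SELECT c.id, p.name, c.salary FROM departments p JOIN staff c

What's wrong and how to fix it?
Bug: JOIN with no ON clause produces a cartesian product; every staff row pairs with every departments row

Fix: Add ON c.dept_id = p.id to the JOIN

Corrected query:
SELECT c.id, p.name, c.salary FROM departments p JOIN staff c ON c.dept_id = p.id

Result:
id | name    | salary
---+---------+-------
1  | HR      | 60874 
2  | Finance | 125840
3  | Legal   | 57855 
4  | HR      | 74515 
5  | HR      | 168043
6  | Legal   | 146293
7  | Finance | 177318
8  | Finance | 50499 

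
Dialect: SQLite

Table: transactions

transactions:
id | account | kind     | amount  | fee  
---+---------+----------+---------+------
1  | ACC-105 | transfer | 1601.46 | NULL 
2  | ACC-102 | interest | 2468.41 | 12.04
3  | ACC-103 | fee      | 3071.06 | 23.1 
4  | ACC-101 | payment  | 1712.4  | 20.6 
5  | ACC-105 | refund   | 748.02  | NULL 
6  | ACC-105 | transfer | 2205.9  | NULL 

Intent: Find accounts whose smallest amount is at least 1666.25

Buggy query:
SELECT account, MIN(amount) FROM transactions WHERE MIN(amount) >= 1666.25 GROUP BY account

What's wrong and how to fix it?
Bug: Aggregates like MIN are computed per group after WHERE runs

Fix: Use HAVING for the per-group MIN condition

Corrected query:
SELECT account, MIN(amount) FROM transactions GROUP BY account HAVING MIN(amount) >= 1666.25

Result:
account | MIN(amount)
--------+------------
ACC-101 | 1712.4     
ACC-102 | 2468.41    
ACC-103 | 3071.06    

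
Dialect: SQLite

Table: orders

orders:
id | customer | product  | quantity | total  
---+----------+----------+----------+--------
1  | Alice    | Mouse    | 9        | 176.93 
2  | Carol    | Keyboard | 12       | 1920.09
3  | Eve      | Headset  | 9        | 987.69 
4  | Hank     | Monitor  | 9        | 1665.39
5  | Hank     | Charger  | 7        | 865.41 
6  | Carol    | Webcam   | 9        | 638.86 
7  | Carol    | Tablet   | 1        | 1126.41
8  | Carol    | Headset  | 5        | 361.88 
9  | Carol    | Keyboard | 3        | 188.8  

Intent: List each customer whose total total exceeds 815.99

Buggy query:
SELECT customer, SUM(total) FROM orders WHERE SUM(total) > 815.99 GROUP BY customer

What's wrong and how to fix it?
Bug: WHERE runs before GROUP BY, so aggregates aren't available there

Fix: Use HAVING (which filters groups after aggregation) instead of WHERE

Corrected query:
SELECT customer, SUM(total) FROM orders GROUP BY customer HAVING SUM(total) > 815.99

Result:
customer | SUM(total)
---------+-----------
Carol    | 4236.04   
Eve      | 987.69    
Hank     | 2530.8    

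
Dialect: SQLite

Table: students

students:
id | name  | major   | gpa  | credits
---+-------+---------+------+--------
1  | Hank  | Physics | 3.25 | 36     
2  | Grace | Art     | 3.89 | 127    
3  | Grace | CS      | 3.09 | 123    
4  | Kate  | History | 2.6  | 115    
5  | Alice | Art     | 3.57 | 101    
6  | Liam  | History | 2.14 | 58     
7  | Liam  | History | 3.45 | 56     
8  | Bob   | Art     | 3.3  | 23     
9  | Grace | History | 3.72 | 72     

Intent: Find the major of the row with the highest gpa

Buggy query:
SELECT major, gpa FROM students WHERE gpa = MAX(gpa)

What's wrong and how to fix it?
Bug: WHERE is evaluated per row; an aggregate over the whole table isn't defined there

Fix: Use a subquery: WHERE gpa = (SELECT MAX(gpa) FROM students)

Corrected query:
SELECT major, gpa FROM students WHERE gpa = (SELECT MAX(gpa) FROM students)

Result:
major | gpa 
------+-----
Art   | 3.89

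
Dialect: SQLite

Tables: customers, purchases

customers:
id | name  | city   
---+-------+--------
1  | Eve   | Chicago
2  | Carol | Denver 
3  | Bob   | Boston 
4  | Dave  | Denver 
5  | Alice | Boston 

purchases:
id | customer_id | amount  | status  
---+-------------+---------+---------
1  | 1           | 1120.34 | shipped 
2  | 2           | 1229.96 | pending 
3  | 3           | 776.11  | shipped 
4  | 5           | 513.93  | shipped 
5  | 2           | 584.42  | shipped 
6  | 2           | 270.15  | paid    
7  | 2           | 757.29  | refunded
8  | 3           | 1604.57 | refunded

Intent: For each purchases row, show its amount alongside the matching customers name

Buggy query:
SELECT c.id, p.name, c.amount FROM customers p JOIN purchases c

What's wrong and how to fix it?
Bug: JOIN with no ON clause produces a cartesian product; every purchases row pairs with every customers row

Fix: Add ON c.customer_id = p.id to the JOIN

Corrected query:
SELECT c.id, p.name, c.amount FROM customers p JOIN purchases c ON c.customer_id = p.id

Result:
id | name  | amount 
---+-------+--------
1  | Eve   | 1120.34
2  | Carol | 1229.96
3  | Bob   | 776.11 
4  | Alice | 513.93 
5  | Carol | 584.42 
6  | Carol | 270.15 
7  | Carol | 757.29 
8  | Bob   | 1604.57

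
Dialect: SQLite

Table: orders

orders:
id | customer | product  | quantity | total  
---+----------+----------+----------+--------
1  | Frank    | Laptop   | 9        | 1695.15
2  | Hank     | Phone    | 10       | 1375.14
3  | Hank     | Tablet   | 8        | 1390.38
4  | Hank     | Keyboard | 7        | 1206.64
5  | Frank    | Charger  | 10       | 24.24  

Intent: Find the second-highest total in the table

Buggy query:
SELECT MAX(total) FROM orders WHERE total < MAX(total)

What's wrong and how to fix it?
Bug: MAX(total) on the right of the comparison is an aggregate-in-WHERE error

Fix: Put the inner MAX in a scalar subquery

Corrected query:
SELECT MAX(total) FROM orders WHERE total < (SELECT MAX(total) FROM orders)

Result:
MAX(total)
----------
1390.38   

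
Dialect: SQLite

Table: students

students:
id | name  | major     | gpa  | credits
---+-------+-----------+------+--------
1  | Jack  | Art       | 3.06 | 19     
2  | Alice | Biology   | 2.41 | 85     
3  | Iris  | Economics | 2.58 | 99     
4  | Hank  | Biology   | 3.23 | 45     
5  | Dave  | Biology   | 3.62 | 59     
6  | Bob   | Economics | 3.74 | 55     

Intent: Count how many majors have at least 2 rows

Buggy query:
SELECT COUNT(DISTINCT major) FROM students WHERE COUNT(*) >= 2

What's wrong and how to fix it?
Bug: COUNT(*) cannot appear in WHERE; the per-group count doesn't exist yet

Fix: Group first with HAVING COUNT(*) >= 2, then COUNT the resulting groups

Corrected query:
SELECT COUNT(*) FROM (SELECT major FROM students GROUP BY major HAVING COUNT(*) >= 2)

Result:
COUNT(*)
--------
2       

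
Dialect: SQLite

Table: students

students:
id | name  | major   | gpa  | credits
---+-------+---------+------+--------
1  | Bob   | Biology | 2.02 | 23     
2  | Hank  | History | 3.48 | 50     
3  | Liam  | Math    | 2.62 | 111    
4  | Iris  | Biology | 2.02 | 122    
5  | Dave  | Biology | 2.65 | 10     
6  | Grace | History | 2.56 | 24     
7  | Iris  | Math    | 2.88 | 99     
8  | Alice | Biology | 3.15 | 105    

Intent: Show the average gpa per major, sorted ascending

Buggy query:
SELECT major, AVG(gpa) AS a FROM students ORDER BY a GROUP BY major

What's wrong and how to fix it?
Bug: GROUP BY must precede ORDER BY

Fix: Move ORDER BY to the end, after GROUP BY

Corrected query:
SELECT major, AVG(gpa) AS a FROM students GROUP BY major ORDER BY a

Result:
major   | a   
--------+-----
Biology | 2.46
Math    | 2.75
History | 3.02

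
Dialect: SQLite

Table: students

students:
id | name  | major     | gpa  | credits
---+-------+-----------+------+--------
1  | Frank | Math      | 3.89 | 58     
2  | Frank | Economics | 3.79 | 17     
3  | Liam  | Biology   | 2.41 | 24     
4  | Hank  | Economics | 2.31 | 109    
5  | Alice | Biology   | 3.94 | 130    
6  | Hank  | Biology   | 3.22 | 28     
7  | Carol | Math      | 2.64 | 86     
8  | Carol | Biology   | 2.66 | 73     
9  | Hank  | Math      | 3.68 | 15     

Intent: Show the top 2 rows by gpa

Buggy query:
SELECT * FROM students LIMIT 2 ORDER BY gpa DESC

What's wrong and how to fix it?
Bug: ORDER BY cannot follow LIMIT; LIMIT is the final clause

Fix: Sort with ORDER BY, then apply LIMIT

Corrected query:
SELECT * FROM students ORDER BY gpa DESC LIMIT 2

Result:
id | name  | major   | gpa  | credits
---+-------+---------+------+--------
5  | Alice | Biology | 3.94 | 130    
1  | Frank | Math    | 3.89 | 58     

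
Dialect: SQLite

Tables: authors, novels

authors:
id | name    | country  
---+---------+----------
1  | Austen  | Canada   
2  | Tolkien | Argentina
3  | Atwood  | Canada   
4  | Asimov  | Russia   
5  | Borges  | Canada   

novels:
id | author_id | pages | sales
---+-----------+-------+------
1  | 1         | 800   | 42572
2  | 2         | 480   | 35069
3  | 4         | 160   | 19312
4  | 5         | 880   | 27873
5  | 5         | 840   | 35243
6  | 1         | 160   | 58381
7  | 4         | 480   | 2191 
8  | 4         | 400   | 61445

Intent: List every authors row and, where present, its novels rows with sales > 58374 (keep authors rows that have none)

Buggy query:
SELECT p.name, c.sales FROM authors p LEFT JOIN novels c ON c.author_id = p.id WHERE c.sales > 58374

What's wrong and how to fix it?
Bug: Filtering c.sales in WHERE discards the NULL rows produced by LEFT JOIN, turning it into an inner join

Fix: Move the right-table condition into the ON clause so unmatched parents are kept

Corrected query:
SELECT p.name, c.sales FROM authors p LEFT JOIN novels c ON c.author_id = p.id AND c.sales > 58374

Result:
name    | sales
--------+------
Austen  | 58381
Tolkien | NULL 
Atwood  | NULL 
Asimov  | 61445
Borges  | NULL 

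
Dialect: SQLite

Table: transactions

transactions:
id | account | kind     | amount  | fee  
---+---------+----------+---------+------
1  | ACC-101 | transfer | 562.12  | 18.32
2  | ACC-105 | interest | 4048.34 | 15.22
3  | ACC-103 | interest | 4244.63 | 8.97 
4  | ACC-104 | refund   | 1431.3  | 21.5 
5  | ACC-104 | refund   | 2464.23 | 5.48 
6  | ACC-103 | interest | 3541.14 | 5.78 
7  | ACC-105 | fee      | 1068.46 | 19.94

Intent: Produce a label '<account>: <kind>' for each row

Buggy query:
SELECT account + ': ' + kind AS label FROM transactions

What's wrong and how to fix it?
Bug: SQLite uses || for string concatenation; + coerces text to numbers (yielding 0)

Fix: Use the || operator for string concatenation

Corrected query:
SELECT account || ': ' || kind AS label FROM transactions

Result:
label            
-----------------
ACC-101: transfer
ACC-105: interest
ACC-103: interest
ACC-104: refund  
ACC-104: refund  
ACC-103: interest
ACC-105: fee     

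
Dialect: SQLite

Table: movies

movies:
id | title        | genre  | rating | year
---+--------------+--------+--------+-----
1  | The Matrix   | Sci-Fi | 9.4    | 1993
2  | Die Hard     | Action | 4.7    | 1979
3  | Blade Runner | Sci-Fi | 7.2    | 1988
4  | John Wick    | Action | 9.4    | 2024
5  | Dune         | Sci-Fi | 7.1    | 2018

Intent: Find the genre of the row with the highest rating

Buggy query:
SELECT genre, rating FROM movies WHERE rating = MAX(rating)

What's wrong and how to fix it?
Bug: MAX(rating) is an aggregate and cannot be used directly in WHERE

Fix: Use a subquery: WHERE rating = (SELECT MAX(rating) FROM movies)

Corrected query:
SELECT genre, rating FROM movies WHERE rating = (SELECT MAX(rating) FROM movies)

Result:
genre  | rating
-------+-------
Sci-Fi | 9.4   
Action | 9.4   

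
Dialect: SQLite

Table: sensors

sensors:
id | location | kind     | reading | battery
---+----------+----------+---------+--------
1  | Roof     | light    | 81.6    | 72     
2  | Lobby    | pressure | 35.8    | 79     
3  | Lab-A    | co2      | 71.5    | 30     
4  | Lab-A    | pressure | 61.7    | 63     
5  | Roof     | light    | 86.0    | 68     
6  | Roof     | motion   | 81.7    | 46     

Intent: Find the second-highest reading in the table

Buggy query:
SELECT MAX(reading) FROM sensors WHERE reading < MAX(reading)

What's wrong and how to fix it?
Bug: The inner MAX is an aggregate inside WHERE, which is not allowed

Fix: Compute the overall MAX in a subquery, then take MAX of rows below it

Corrected query:
SELECT MAX(reading) FROM sensors WHERE reading < (SELECT MAX(reading) FROM sensors)

Result:
MAX(reading)
------------
81.7        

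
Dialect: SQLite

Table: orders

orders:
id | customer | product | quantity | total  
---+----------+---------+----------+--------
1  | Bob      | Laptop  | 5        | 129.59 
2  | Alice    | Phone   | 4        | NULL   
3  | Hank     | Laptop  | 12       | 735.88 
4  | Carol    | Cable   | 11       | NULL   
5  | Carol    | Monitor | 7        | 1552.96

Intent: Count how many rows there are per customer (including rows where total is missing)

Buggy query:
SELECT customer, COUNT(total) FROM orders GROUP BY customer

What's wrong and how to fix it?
Bug: COUNT(column) counts non-NULL values only; rows with NULL total aren't counted

Fix: Use COUNT(*) to count all rows regardless of NULL

Corrected query:
SELECT customer, COUNT(*) FROM orders GROUP BY customer

Result:
customer | COUNT(*)
---------+---------
Alice    | 1       
Bob      | 1       
Carol    | 2       
Hank     | 1       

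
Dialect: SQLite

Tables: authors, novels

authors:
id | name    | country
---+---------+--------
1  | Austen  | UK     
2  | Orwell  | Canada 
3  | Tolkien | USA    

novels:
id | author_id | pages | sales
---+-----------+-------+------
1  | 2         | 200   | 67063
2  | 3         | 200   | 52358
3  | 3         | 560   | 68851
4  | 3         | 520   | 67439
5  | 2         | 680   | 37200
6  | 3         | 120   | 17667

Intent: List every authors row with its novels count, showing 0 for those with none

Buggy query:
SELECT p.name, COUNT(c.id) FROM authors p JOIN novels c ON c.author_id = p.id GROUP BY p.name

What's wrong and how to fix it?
Bug: An inner join excludes parents with zero children

Fix: Switch to LEFT JOIN to retain unmatched parent rows

Corrected query:
SELECT p.name, COUNT(c.id) FROM authors p LEFT JOIN novels c ON c.author_id = p.id GROUP BY p.name

Result:
name    | COUNT(c.id)
--------+------------
Austen  | 0          
Orwell  | 2          
Tolkien | 4          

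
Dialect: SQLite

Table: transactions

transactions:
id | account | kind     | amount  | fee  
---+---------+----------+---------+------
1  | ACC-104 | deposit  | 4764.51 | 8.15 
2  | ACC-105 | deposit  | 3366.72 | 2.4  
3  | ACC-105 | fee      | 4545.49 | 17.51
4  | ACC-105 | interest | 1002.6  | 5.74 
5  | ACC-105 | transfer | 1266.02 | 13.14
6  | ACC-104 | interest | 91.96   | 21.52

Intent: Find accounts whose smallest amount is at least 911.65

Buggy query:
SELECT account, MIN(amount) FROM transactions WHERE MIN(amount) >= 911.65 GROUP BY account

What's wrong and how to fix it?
Bug: Aggregates like MIN are computed per group after WHERE runs

Fix: Replace WHERE with HAVING after the GROUP BY

Corrected query:
SELECT account, MIN(amount) FROM transactions GROUP BY account HAVING MIN(amount) >= 911.65

Result:
account | MIN(amount)
--------+------------
ACC-105 | 1002.6     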